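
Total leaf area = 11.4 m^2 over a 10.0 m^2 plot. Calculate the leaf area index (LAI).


Formula: LAI = total leaf area / ground area  (dimensionless)
LAI = 11.4 m^2 / 10.0 m^2
LAI = 1.14

1.14


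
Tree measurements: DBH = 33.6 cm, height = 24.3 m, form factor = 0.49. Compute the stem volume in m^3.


Formula: V = pi * (DBH/200)^2 * H * ff
Radius = DBH/200 = 33.6/200 = 0.168 m
Radius^2 = 0.168^2 = 0.028224 m^2
V = pi * 0.028224 * 24.3 * 0.49
V = 1.056 m^3

1.056


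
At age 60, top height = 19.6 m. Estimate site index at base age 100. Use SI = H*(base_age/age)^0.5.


Formula: SI = H_dom * (base_age / age)^0.5
Age ratio = 100 / 60 = 1.66667
sqrt(age_ratio) = 1.29099
SI = 19.6 * 1.29099 = 25.3 m

25.3


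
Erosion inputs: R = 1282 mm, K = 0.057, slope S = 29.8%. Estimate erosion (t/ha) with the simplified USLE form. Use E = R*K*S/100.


Formula: E = R * K * S / 100  (simplified USLE)
R * K = 1282 * 0.057 = 73.074
E = 73.074 * 29.8 / 100 = 21.78 t/ha

21.78


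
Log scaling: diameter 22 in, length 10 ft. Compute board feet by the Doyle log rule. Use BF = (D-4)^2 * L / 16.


Doyle: BF = (D - 4)^2 * L / 16
Adjusted diameter = 22 - 4 = 18 in
(D-4)^2 = 18^2 = 324
BF = 324 * 10 / 16 = 203 BF

203


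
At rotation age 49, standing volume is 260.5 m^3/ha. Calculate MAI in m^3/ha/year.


Formula: MAI = Total Volume / Stand Age
MAI = 260.5 m^3/ha / 49 years
MAI = 5.32 m^3/ha/year

5.32


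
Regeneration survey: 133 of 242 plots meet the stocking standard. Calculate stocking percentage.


Formula: Stocking % = stocked plots / total plots * 100
Stocking = 133 / 242 * 100
Stocking = 0.5496 * 100 = 55.0%

55.0


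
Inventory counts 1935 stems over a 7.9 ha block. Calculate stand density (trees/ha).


Formula: Stand Density = N_trees / Area_ha
Density = 1935 trees / 7.9 ha
Density = 245 trees/ha

245


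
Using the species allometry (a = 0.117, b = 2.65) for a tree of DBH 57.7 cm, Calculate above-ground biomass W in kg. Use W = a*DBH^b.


Formula: W = a * DBH^b  (allometric power law)
DBH^b = 57.7^2.65 = 46463.9262
W = 0.117 * 46463.9262 = 5436.3 kg

5436.3


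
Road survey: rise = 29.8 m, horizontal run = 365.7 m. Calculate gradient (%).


Formula: Gradient = rise / run * 100
Gradient = 29.8 / 365.7 * 100 = 8.1%

8.1


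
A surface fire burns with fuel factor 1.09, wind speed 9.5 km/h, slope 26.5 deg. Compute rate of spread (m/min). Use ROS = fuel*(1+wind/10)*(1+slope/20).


Formula: ROS = fuel * (1 + wind/10) * (1 + slope/20)
Wind factor = 1 + 9.5/10 = 1.95
Slope factor = 1 + 26.5/20 = 2.325
ROS = 1.09 * 1.95 * 2.325 = 4.94 m/min

4.94


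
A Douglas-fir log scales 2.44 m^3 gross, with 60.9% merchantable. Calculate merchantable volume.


Formula: MV = V_total * (merchantable_pct / 100)
Merchantable fraction = 60.9% / 100 = 0.609
MV = 2.44 m^3 * 0.609 = 1.486 m^3

1.486


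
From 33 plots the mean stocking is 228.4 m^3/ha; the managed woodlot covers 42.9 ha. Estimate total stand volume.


Formula: Total Volume = Mean Volume per ha * Total Area
Total Volume = 228.4 m^3/ha * 42.9 ha
Total Volume = 9798 m^3

9798


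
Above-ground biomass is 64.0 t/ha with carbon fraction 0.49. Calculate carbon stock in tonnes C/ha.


Formula: Carbon Stock = Biomass * Carbon Fraction
C = 64.0 t/ha * 0.49
C = 31.4 t C/ha

31.4


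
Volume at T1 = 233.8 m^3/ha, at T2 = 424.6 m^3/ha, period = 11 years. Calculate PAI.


Formula: PAI = (V_T2 - V_T1) / (T2 - T1)
Volume increment = 424.6 - 233.8 = 190.8 m^3/ha
PAI = 190.8 / 11 = 17.35 m^3/ha/year

17.35


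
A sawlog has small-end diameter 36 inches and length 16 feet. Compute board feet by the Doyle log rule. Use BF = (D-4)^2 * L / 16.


Doyle: BF = (D - 4)^2 * L / 16
Adjusted diameter = 36 - 4 = 32 in
(D-4)^2 = 32^2 = 1024
BF = 1024 * 16 / 16 = 1024 BF

1024


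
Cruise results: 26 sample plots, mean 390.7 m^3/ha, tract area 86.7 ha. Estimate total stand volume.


Formula: Total Volume = Mean Volume per ha * Total Area
Total Volume = 390.7 m^3/ha * 86.7 ha
Total Volume = 33874 m^3

33874


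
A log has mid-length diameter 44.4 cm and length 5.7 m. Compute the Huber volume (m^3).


Huber: V = Am * L,  Am = pi*(Dm/200)^2
Am = pi*(44.4/200)^2 = 0.15483 m^2
V = 0.15483*5.7 = 0.8825 m^3

0.8825


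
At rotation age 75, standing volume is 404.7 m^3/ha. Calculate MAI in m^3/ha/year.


Formula: MAI = Total Volume / Stand Age
MAI = 404.7 m^3/ha / 75 years
MAI = 5.4 m^3/ha/year

5.4


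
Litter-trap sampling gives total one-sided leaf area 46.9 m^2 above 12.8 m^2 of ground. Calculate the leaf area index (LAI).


Formula: LAI = total leaf area / ground area  (dimensionless)
LAI = 46.9 m^2 / 12.8 m^2
LAI = 3.66

3.66


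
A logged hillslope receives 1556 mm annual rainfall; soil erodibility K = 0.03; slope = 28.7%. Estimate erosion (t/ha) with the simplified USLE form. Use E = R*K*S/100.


Formula: E = R * K * S / 100  (simplified USLE)
R * K = 1556 * 0.03 = 46.68
E = 46.68 * 28.7 / 100 = 13.4 t/ha

13.4


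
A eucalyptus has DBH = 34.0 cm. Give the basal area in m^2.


Formula: BA = pi * (DBH/2)^2 / 10000  (cm^2 to m^2)
Radius = DBH/2 = 34.0/2 = 17.0 cm
BA = pi * 17.0^2 / 10000
   = 907.9203 cm^2 / 10000
   = 0.0908 m^2

0.0908


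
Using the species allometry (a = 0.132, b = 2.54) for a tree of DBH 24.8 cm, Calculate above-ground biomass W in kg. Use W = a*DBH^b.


Formula: W = a * DBH^b  (allometric power law)
DBH^b = 24.8^2.54 = 3482.6295
W = 0.132 * 3482.6295 = 459.7 kg

459.7


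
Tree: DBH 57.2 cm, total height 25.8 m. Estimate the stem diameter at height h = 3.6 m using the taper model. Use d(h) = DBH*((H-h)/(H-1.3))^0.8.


Taper: d(h) = DBH * ((H - h) / (H - 1.3))^0.8
Numerator = H - h = 25.8 - 3.6 = 22.2 m
Denominator = H - 1.3 = 25.8 - 1.3 = 24.5 m
Ratio = 22.2 / 24.5 = 0.90612
d = 57.2 * 0.90612^0.8 = 52.9 cm

52.9


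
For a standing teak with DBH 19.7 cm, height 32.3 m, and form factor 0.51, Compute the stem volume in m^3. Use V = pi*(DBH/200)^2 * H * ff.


Formula: V = pi * (DBH/200)^2 * H * ff
Radius = DBH/200 = 19.7/200 = 0.0985 m
Radius^2 = 0.0985^2 = 0.00970225 m^2
V = pi * 0.00970225 * 32.3 * 0.51
V = 0.502 m^3

0.502


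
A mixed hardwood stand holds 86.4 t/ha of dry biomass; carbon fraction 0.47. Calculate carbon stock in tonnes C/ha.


Formula: Carbon Stock = Biomass * Carbon Fraction
C = 86.4 t/ha * 0.47
C = 40.6 t C/ha

40.6


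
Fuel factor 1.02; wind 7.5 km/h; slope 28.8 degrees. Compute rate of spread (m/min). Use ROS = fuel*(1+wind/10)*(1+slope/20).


Formula: ROS = fuel * (1 + wind/10) * (1 + slope/20)
Wind factor = 1 + 7.5/10 = 1.75
Slope factor = 1 + 28.8/20 = 2.44
ROS = 1.02 * 1.75 * 2.44 = 4.36 m/min

4.36


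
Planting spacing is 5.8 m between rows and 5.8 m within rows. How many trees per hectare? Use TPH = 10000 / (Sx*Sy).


Formula: TPH = 10000 m^2/ha / (spacing_x * spacing_y)
Area per tree = 5.8 m * 5.8 m = 33.64 m^2
TPH = 10000 / 33.64 = 297 trees/ha

297


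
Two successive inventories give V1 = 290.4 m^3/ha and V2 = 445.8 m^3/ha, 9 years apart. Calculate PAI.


Formula: PAI = (V_T2 - V_T1) / (T2 - T1)
Volume increment = 445.8 - 290.4 = 155.4 m^3/ha
PAI = 155.4 / 9 = 17.27 m^3/ha/year

17.27


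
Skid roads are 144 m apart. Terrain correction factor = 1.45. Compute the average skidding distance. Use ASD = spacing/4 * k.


Formula: ASD = (spacing / 4) * correction
Uncorrected distance = spacing / 4 = 144 / 4 = 36 m
ASD = 36 * 1.45 = 52 m

52


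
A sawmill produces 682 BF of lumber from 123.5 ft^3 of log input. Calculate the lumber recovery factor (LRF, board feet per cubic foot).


Formula: LRF = Lumber Output (BF) / Log Input (ft^3)
LRF = 682 BF / 123.5 ft^3
LRF = 5.52 BF/ft^3

5.52


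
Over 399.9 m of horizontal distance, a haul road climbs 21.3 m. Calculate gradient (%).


Formula: Gradient = rise / run * 100
Gradient = 21.3 / 399.9 * 100 = 5.3%

5.3


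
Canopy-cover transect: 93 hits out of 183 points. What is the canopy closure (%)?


Formula: Canopy closure = covered points / total points * 100
Closure = 93 / 183 * 100
Closure = 0.5082 * 100 = 50.8%

50.8


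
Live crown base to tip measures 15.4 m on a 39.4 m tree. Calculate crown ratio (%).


Formula: Crown Ratio = (Crown Length / Total Height) * 100
CR = (15.4 m / 39.4 m) * 100
CR = 0.3909 * 100 = 39.1%

39.1


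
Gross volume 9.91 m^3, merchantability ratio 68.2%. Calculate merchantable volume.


Formula: MV = V_total * (merchantable_pct / 100)
Merchantable fraction = 68.2% / 100 = 0.682
MV = 9.91 m^3 * 0.682 = 6.759 m^3

6.759


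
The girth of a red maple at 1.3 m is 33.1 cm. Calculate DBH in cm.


Formula: DBH = C / pi
DBH = 33.1 / pi
pi = 3.14159...
DBH = 10.5 cm

10.5


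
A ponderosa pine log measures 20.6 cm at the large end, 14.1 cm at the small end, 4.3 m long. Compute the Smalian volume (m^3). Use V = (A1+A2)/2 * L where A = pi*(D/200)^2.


Smalian: V = (A1 + A2)/2 * L,  A = pi*(D/200)^2
A1 = pi*(20.6/200)^2 = 0.033329 m^2
A2 = pi*(14.1/200)^2 = 0.015615 m^2
V = (0.033329+0.015615)/2*4.3 = 0.1052 m^3

0.1052


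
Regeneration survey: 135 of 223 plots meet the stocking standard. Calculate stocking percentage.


Formula: Stocking % = stocked plots / total plots * 100
Stocking = 135 / 223 * 100
Stocking = 0.6054 * 100 = 60.5%

60.5


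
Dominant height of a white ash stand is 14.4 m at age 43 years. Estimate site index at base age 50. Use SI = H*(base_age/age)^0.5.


Formula: SI = H_dom * (base_age / age)^0.5
Age ratio = 50 / 43 = 1.16279
sqrt(age_ratio) = 1.07833
SI = 14.4 * 1.07833 = 15.5 m

15.5


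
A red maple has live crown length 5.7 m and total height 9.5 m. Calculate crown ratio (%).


Formula: Crown Ratio = (Crown Length / Total Height) * 100
CR = (5.7 m / 9.5 m) * 100
CR = 0.6 * 100 = 60.0%

60.0


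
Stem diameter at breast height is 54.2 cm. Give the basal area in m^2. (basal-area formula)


Formula: BA = pi * (DBH/2)^2 / 10000  (cm^2 to m^2)
Radius = DBH/2 = 54.2/2 = 27.1 cm
BA = pi * 27.1^2 / 10000
   = 2307.2171 cm^2 / 10000
   = 0.2307 m^2

0.2307


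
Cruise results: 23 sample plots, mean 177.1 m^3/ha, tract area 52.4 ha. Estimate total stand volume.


Formula: Total Volume = Mean Volume per ha * Total Area
Total Volume = 177.1 m^3/ha * 52.4 ha
Total Volume = 9280 m^3

9280


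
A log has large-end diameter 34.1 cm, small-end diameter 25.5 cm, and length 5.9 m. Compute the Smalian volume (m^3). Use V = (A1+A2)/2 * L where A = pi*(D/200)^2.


Smalian: V = (A1 + A2)/2 * L,  A = pi*(D/200)^2
A1 = pi*(34.1/200)^2 = 0.091327 m^2
A2 = pi*(25.5/200)^2 = 0.051071 m^2
V = (0.091327+0.051071)/2*5.9 = 0.4201 m^3

0.4201


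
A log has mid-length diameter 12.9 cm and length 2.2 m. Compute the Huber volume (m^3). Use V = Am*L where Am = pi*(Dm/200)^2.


Huber: V = Am * L,  Am = pi*(Dm/200)^2
Am = pi*(12.9/200)^2 = 0.01307 m^2
V = 0.01307*2.2 = 0.0288 m^3

0.0288


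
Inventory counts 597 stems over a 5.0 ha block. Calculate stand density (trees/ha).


Formula: Stand Density = N_trees / Area_ha
Density = 597 trees / 5.0 ha
Density = 119 trees/ha

119


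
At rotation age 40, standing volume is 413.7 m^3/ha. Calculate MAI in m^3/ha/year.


Formula: MAI = Total Volume / Stand Age
MAI = 413.7 m^3/ha / 40 years
MAI = 10.34 m^3/ha/year

10.34


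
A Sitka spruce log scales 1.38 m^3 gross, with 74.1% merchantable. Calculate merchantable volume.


Formula: MV = V_total * (merchantable_pct / 100)
Merchantable fraction = 74.1% / 100 = 0.741
MV = 1.38 m^3 * 0.741 = 1.023 m^3

1.023


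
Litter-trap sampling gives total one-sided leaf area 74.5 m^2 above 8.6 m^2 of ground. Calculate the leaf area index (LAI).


Formula: LAI = total leaf area / ground area  (dimensionless)
LAI = 74.5 m^2 / 8.6 m^2
LAI = 8.66

8.66


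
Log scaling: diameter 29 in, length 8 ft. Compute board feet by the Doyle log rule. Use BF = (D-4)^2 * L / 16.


Doyle: BF = (D - 4)^2 * L / 16
Adjusted diameter = 29 - 4 = 25 in
(D-4)^2 = 25^2 = 625
BF = 625 * 8 / 16 = 313 BF

313


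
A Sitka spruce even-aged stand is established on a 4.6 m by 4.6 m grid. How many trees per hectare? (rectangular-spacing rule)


Formula: TPH = 10000 m^2/ha / (spacing_x * spacing_y)
Area per tree = 4.6 m * 4.6 m = 21.16 m^2
TPH = 10000 / 21.16 = 473 trees/ha

473


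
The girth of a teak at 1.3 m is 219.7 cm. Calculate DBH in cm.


Formula: DBH = C / pi
DBH = 219.7 / pi
pi = 3.14159...
DBH = 69.9 cm

69.9


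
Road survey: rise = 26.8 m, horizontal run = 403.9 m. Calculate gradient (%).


Formula: Gradient = rise / run * 100
Gradient = 26.8 / 403.9 * 100 = 6.6%

6.6


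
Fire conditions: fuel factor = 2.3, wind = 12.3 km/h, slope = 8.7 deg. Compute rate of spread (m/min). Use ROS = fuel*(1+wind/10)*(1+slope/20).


Formula: ROS = fuel * (1 + wind/10) * (1 + slope/20)
Wind factor = 1 + 12.3/10 = 2.23
Slope factor = 1 + 8.7/20 = 1.435
ROS = 2.3 * 2.23 * 1.435 = 7.36 m/min

7.36


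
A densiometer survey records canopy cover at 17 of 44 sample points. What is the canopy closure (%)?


Formula: Canopy closure = covered points / total points * 100
Closure = 17 / 44 * 100
Closure = 0.3864 * 100 = 38.6%

38.6


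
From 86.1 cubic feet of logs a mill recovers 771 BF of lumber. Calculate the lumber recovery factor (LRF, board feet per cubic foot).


Formula: LRF = Lumber Output (BF) / Log Input (ft^3)
LRF = 771 BF / 86.1 ft^3
LRF = 8.95 BF/ft^3

8.95


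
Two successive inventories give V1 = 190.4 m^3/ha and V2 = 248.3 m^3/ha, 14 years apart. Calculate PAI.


Formula: PAI = (V_T2 - V_T1) / (T2 - T1)
Volume increment = 248.3 - 190.4 = 57.9 m^3/ha
PAI = 57.9 / 14 = 4.14 m^3/ha/year

4.14


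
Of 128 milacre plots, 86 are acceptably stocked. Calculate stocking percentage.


Formula: Stocking % = stocked plots / total plots * 100
Stocking = 86 / 128 * 100
Stocking = 0.6719 * 100 = 67.2%

67.2


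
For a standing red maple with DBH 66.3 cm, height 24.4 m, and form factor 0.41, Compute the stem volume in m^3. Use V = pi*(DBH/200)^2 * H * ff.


Formula: V = pi * (DBH/200)^2 * H * ff
Radius = DBH/200 = 66.3/200 = 0.3315 m
Radius^2 = 0.3315^2 = 0.10989225 m^2
V = pi * 0.10989225 * 24.4 * 0.41
V = 3.454 m^3

3.454


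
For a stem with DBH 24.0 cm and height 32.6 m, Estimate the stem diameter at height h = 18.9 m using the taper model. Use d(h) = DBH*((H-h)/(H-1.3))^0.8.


Taper: d(h) = DBH * ((H - h) / (H - 1.3))^0.8
Numerator = H - h = 32.6 - 18.9 = 13.7 m
Denominator = H - 1.3 = 32.6 - 1.3 = 31.3 m
Ratio = 13.7 / 31.3 = 0.4377
d = 24.0 * 0.4377^0.8 = 12.4 cm

12.4


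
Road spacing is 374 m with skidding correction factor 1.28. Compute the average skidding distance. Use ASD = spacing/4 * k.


Formula: ASD = (spacing / 4) * correction
Uncorrected distance = spacing / 4 = 374 / 4 = 93.5 m
ASD = 93.5 * 1.28 = 120 m

120


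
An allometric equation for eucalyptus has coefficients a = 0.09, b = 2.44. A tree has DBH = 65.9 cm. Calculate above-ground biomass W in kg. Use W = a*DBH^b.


Formula: W = a * DBH^b  (allometric power law)
DBH^b = 65.9^2.44 = 27420.8183
W = 0.09 * 27420.8183 = 2467.9 kg

2467.9


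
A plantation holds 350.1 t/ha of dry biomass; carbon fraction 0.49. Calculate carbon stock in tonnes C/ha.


Formula: Carbon Stock = Biomass * Carbon Fraction
C = 350.1 t/ha * 0.49
C = 171.5 t C/ha

171.5


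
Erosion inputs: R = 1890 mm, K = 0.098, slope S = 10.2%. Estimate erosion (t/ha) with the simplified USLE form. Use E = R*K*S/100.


Formula: E = R * K * S / 100  (simplified USLE)
R * K = 1890 * 0.098 = 185.22
E = 185.22 * 10.2 / 100 = 18.89 t/ha

18.89


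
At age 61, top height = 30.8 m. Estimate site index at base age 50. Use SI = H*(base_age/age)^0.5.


Formula: SI = H_dom * (base_age / age)^0.5
Age ratio = 50 / 61 = 0.81967
sqrt(age_ratio) = 0.90536
SI = 30.8 * 0.90536 = 27.9 m

27.9


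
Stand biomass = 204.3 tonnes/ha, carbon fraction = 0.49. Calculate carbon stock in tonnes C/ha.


Formula: Carbon Stock = Biomass * Carbon Fraction
C = 204.3 t/ha * 0.49
C = 100.1 t C/ha

100.1


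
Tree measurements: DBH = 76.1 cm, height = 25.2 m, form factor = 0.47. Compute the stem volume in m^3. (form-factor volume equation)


Formula: V = pi * (DBH/200)^2 * H * ff
Radius = DBH/200 = 76.1/200 = 0.3805 m
Radius^2 = 0.3805^2 = 0.14478025 m^2
V = pi * 0.14478025 * 25.2 * 0.47
V = 5.387 m^3

5.387


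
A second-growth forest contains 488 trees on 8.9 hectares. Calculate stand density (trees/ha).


Formula: Stand Density = N_trees / Area_ha
Density = 488 trees / 8.9 ha
Density = 55 trees/ha

55


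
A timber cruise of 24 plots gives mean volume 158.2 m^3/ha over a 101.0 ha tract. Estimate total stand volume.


Formula: Total Volume = Mean Volume per ha * Total Area
Total Volume = 158.2 m^3/ha * 101.0 ha
Total Volume = 15978 m^3

15978


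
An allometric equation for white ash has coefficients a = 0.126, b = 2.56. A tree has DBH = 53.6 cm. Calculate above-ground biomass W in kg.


Formula: W = a * DBH^b  (allometric power law)
DBH^b = 53.6^2.56 = 26709.2604
W = 0.126 * 26709.2604 = 3365.4 kg

3365.4


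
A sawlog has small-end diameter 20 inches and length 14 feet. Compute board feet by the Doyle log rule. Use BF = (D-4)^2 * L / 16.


Doyle: BF = (D - 4)^2 * L / 16
Adjusted diameter = 20 - 4 = 16 in
(D-4)^2 = 16^2 = 256
BF = 256 * 14 / 16 = 224 BF

224


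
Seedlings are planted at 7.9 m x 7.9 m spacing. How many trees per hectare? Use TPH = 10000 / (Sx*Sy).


Formula: TPH = 10000 m^2/ha / (spacing_x * spacing_y)
Area per tree = 7.9 m * 7.9 m = 62.41 m^2
TPH = 10000 / 62.41 = 160 trees/ha

160


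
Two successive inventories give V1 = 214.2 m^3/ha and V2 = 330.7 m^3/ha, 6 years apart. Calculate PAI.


Formula: PAI = (V_T2 - V_T1) / (T2 - T1)
Volume increment = 330.7 - 214.2 = 116.5 m^3/ha
PAI = 116.5 / 6 = 19.42 m^3/ha/year

19.42


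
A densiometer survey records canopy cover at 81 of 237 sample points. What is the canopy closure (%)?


Formula: Canopy closure = covered points / total points * 100
Closure = 81 / 237 * 100
Closure = 0.3418 * 100 = 34.2%

34.2


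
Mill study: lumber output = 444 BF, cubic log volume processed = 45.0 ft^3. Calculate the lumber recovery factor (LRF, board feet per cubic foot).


Formula: LRF = Lumber Output (BF) / Log Input (ft^3)
LRF = 444 BF / 45.0 ft^3
LRF = 9.87 BF/ft^3

9.87


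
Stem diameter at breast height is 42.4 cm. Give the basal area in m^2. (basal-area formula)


Formula: BA = pi * (DBH/2)^2 / 10000  (cm^2 to m^2)
Radius = DBH/2 = 42.4/2 = 21.2 cm
BA = pi * 21.2^2 / 10000
   = 1411.9574 cm^2 / 10000
   = 0.1412 m^2

0.1412


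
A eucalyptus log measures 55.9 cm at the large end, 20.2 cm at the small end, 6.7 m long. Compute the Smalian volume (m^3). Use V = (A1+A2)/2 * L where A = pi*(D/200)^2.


Smalian: V = (A1 + A2)/2 * L,  A = pi*(D/200)^2
A1 = pi*(55.9/200)^2 = 0.245422 m^2
A2 = pi*(20.2/200)^2 = 0.032047 m^2
V = (0.245422+0.032047)/2*6.7 = 0.9295 m^3

0.9295


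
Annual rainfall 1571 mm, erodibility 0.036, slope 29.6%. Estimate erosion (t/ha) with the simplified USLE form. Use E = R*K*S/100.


Formula: E = R * K * S / 100  (simplified USLE)
R * K = 1571 * 0.036 = 56.556
E = 56.556 * 29.6 / 100 = 16.74 t/ha

16.74


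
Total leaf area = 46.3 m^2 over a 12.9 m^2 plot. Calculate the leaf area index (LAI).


Formula: LAI = total leaf area / ground area  (dimensionless)
LAI = 46.3 m^2 / 12.9 m^2
LAI = 3.59

3.59


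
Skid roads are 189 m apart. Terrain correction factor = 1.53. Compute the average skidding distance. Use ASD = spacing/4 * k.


Formula: ASD = (spacing / 4) * correction
Uncorrected distance = spacing / 4 = 189 / 4 = 47.25 m
ASD = 47.25 * 1.53 = 72 m

72


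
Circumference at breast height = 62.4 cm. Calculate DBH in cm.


Formula: DBH = C / pi
DBH = 62.4 / pi
pi = 3.14159...
DBH = 19.9 cm

19.9


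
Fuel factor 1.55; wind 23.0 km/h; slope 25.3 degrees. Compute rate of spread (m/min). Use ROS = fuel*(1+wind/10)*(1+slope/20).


Formula: ROS = fuel * (1 + wind/10) * (1 + slope/20)
Wind factor = 1 + 23.0/10 = 3.3
Slope factor = 1 + 25.3/20 = 2.265
ROS = 1.55 * 3.3 * 2.265 = 11.59 m/min

11.59


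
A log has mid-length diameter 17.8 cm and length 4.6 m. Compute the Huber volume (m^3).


Huber: V = Am * L,  Am = pi*(Dm/200)^2
Am = pi*(17.8/200)^2 = 0.024885 m^2
V = 0.024885*4.6 = 0.1145 m^3

0.1145


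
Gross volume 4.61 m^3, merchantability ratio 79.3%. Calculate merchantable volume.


Formula: MV = V_total * (merchantable_pct / 100)
Merchantable fraction = 79.3% / 100 = 0.793
MV = 4.61 m^3 * 0.793 = 3.656 m^3

3.656


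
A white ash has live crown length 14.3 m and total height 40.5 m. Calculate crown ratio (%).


Formula: Crown Ratio = (Crown Length / Total Height) * 100
CR = (14.3 m / 40.5 m) * 100
CR = 0.3531 * 100 = 35.3%

35.3


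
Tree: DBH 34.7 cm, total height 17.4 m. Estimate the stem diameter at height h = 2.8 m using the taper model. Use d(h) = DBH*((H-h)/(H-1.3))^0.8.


Taper: d(h) = DBH * ((H - h) / (H - 1.3))^0.8
Numerator = H - h = 17.4 - 2.8 = 14.6 m
Denominator = H - 1.3 = 17.4 - 1.3 = 16.1 m
Ratio = 14.6 / 16.1 = 0.90683
d = 34.7 * 0.90683^0.8 = 32.1 cm

32.1


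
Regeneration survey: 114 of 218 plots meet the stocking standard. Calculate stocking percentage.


Formula: Stocking % = stocked plots / total plots * 100
Stocking = 114 / 218 * 100
Stocking = 0.5229 * 100 = 52.3%

52.3


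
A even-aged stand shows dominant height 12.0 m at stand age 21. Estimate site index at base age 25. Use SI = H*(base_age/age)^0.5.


Formula: SI = H_dom * (base_age / age)^0.5
Age ratio = 25 / 21 = 1.19048
sqrt(age_ratio) = 1.09109
SI = 12.0 * 1.09109 = 13.1 m

13.1


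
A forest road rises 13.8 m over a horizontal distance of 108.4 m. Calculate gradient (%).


Formula: Gradient = rise / run * 100
Gradient = 13.8 / 108.4 * 100 = 12.7%

12.7


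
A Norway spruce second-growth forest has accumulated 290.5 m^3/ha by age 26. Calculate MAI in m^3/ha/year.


Formula: MAI = Total Volume / Stand Age
MAI = 290.5 m^3/ha / 26 years
MAI = 11.17 m^3/ha/year

11.17


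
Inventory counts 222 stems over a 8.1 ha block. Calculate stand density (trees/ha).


Formula: Stand Density = N_trees / Area_ha
Density = 222 trees / 8.1 ha
Density = 27 trees/ha

27


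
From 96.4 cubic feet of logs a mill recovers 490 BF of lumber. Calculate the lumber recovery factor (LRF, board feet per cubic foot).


Formula: LRF = Lumber Output (BF) / Log Input (ft^3)
LRF = 490 BF / 96.4 ft^3
LRF = 5.08 BF/ft^3

5.08


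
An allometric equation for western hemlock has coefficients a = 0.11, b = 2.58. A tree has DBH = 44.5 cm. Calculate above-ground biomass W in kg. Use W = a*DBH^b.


Formula: W = a * DBH^b  (allometric power law)
DBH^b = 44.5^2.58 = 17896.5298
W = 0.11 * 17896.5298 = 1968.6 kg

1968.6


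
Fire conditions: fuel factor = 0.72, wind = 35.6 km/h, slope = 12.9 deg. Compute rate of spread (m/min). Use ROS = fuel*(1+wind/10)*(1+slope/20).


Formula: ROS = fuel * (1 + wind/10) * (1 + slope/20)
Wind factor = 1 + 35.6/10 = 4.56
Slope factor = 1 + 12.9/20 = 1.645
ROS = 0.72 * 4.56 * 1.645 = 5.4 m/min

5.4


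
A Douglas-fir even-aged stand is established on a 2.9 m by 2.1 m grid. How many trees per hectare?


Formula: TPH = 10000 m^2/ha / (spacing_x * spacing_y)
Area per tree = 2.9 m * 2.1 m = 6.09 m^2
TPH = 10000 / 6.09 = 1642 trees/ha

1642


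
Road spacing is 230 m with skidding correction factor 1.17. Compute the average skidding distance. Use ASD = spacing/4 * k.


Formula: ASD = (spacing / 4) * correction
Uncorrected distance = spacing / 4 = 230 / 4 = 57.5 m
ASD = 57.5 * 1.17 = 67 m

67


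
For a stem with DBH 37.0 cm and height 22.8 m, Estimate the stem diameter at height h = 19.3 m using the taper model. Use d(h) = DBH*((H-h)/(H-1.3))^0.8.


Taper: d(h) = DBH * ((H - h) / (H - 1.3))^0.8
Numerator = H - h = 22.8 - 19.3 = 3.5 m
Denominator = H - 1.3 = 22.8 - 1.3 = 21.5 m
Ratio = 3.5 / 21.5 = 0.16279
d = 37.0 * 0.16279^0.8 = 8.7 cm

8.7


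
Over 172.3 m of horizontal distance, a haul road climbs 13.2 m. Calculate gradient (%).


Formula: Gradient = rise / run * 100
Gradient = 13.2 / 172.3 * 100 = 7.7%

7.7


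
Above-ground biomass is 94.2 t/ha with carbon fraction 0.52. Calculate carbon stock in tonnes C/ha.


Formula: Carbon Stock = Biomass * Carbon Fraction
C = 94.2 t/ha * 0.52
C = 49.0 t C/ha

49.0


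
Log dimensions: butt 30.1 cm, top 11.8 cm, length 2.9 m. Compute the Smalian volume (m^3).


Smalian: V = (A1 + A2)/2 * L,  A = pi*(D/200)^2
A1 = pi*(30.1/200)^2 = 0.071158 m^2
A2 = pi*(11.8/200)^2 = 0.010936 m^2
V = (0.071158+0.010936)/2*2.9 = 0.119 m^3

0.119


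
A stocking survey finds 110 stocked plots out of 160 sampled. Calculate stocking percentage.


Formula: Stocking % = stocked plots / total plots * 100
Stocking = 110 / 160 * 100
Stocking = 0.6875 * 100 = 68.8%

68.8


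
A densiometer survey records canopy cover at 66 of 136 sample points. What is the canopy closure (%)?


Formula: Canopy closure = covered points / total points * 100
Closure = 66 / 136 * 100
Closure = 0.4853 * 100 = 48.5%

48.5


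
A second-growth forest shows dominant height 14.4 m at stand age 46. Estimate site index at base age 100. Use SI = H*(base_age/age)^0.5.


Formula: SI = H_dom * (base_age / age)^0.5
Age ratio = 100 / 46 = 2.17391
sqrt(age_ratio) = 1.47442
SI = 14.4 * 1.47442 = 21.2 m

21.2


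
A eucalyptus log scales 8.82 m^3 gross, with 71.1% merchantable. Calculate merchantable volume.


Formula: MV = V_total * (merchantable_pct / 100)
Merchantable fraction = 71.1% / 100 = 0.711
MV = 8.82 m^3 * 0.711 = 6.271 m^3

6.271


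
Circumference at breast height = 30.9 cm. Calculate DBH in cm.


Formula: DBH = C / pi
DBH = 30.9 / pi
pi = 3.14159...
DBH = 9.8 cm

9.8


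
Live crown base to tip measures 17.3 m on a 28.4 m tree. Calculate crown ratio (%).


Formula: Crown Ratio = (Crown Length / Total Height) * 100
CR = (17.3 m / 28.4 m) * 100
CR = 0.6092 * 100 = 60.9%

60.9


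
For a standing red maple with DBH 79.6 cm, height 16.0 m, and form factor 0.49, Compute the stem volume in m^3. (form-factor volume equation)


Formula: V = pi * (DBH/200)^2 * H * ff
Radius = DBH/200 = 79.6/200 = 0.398 m
Radius^2 = 0.398^2 = 0.158404 m^2
V = pi * 0.158404 * 16.0 * 0.49
V = 3.902 m^3

3.902


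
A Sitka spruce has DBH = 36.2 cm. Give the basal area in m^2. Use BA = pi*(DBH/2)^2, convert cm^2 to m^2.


Formula: BA = pi * (DBH/2)^2 / 10000  (cm^2 to m^2)
Radius = DBH/2 = 36.2/2 = 18.1 cm
BA = pi * 18.1^2 / 10000
   = 1029.2172 cm^2 / 10000
   = 0.1029 m^2

0.1029


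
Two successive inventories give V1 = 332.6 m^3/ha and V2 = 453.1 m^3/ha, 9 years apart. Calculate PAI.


Formula: PAI = (V_T2 - V_T1) / (T2 - T1)
Volume increment = 453.1 - 332.6 = 120.5 m^3/ha
PAI = 120.5 / 9 = 13.39 m^3/ha/year

13.39


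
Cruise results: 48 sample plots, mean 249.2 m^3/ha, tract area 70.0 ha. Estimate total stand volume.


Formula: Total Volume = Mean Volume per ha * Total Area
Total Volume = 249.2 m^3/ha * 70.0 ha
Total Volume = 17444 m^3

17444


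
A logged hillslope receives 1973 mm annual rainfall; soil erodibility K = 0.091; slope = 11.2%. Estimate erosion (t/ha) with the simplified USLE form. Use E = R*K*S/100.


Formula: E = R * K * S / 100  (simplified USLE)
R * K = 1973 * 0.091 = 179.543
E = 179.543 * 11.2 / 100 = 20.11 t/ha

20.11


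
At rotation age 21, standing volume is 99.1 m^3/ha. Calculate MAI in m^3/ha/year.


Formula: MAI = Total Volume / Stand Age
MAI = 99.1 m^3/ha / 21 years
MAI = 4.72 m^3/ha/year

4.72


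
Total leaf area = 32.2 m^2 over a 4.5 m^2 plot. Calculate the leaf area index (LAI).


Formula: LAI = total leaf area / ground area  (dimensionless)
LAI = 32.2 m^2 / 4.5 m^2
LAI = 7.16

7.16


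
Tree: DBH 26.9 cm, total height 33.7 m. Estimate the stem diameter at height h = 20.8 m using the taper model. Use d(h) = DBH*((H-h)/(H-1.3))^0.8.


Taper: d(h) = DBH * ((H - h) / (H - 1.3))^0.8
Numerator = H - h = 33.7 - 20.8 = 12.9 m
Denominator = H - 1.3 = 33.7 - 1.3 = 32.4 m
Ratio = 12.9 / 32.4 = 0.39815
d = 26.9 * 0.39815^0.8 = 12.9 cm

12.9


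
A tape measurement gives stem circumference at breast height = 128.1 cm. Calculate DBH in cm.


Formula: DBH = C / pi
DBH = 128.1 / pi
pi = 3.14159...
DBH = 40.8 cm

40.8


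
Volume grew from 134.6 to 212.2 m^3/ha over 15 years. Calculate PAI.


Formula: PAI = (V_T2 - V_T1) / (T2 - T1)
Volume increment = 212.2 - 134.6 = 77.6 m^3/ha
PAI = 77.6 / 15 = 5.17 m^3/ha/year

5.17


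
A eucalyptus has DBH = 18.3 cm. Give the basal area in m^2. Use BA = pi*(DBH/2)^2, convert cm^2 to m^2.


Formula: BA = pi * (DBH/2)^2 / 10000  (cm^2 to m^2)
Radius = DBH/2 = 18.3/2 = 9.15 cm
BA = pi * 9.15^2 / 10000
   = 263.022 cm^2 / 10000
   = 0.0263 m^2

0.0263


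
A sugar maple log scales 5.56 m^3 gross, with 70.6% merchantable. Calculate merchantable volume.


Formula: MV = V_total * (merchantable_pct / 100)
Merchantable fraction = 70.6% / 100 = 0.706
MV = 5.56 m^3 * 0.706 = 3.925 m^3

3.925


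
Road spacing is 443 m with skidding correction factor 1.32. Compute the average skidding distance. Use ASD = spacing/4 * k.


Formula: ASD = (spacing / 4) * correction
Uncorrected distance = spacing / 4 = 443 / 4 = 110.75 m
ASD = 110.75 * 1.32 = 146 m

146


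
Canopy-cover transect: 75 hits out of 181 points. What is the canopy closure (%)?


Formula: Canopy closure = covered points / total points * 100
Closure = 75 / 181 * 100
Closure = 0.4144 * 100 = 41.4%

41.4


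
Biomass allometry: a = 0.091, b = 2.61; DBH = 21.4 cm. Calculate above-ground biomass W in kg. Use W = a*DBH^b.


Formula: W = a * DBH^b  (allometric power law)
DBH^b = 21.4^2.61 = 2967.4263
W = 0.091 * 2967.4263 = 270.0 kg

270.0


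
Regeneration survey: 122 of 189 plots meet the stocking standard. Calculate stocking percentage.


Formula: Stocking % = stocked plots / total plots * 100
Stocking = 122 / 189 * 100
Stocking = 0.6455 * 100 = 64.6%

64.6


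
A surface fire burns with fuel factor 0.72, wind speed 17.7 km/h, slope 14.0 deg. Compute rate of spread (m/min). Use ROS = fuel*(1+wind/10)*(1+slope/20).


Formula: ROS = fuel * (1 + wind/10) * (1 + slope/20)
Wind factor = 1 + 17.7/10 = 2.77
Slope factor = 1 + 14.0/20 = 1.7
ROS = 0.72 * 2.77 * 1.7 = 3.39 m/min

3.39


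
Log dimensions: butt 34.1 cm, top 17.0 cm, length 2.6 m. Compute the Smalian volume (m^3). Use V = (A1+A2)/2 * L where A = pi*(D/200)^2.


Smalian: V = (A1 + A2)/2 * L,  A = pi*(D/200)^2
A1 = pi*(34.1/200)^2 = 0.091327 m^2
A2 = pi*(17.0/200)^2 = 0.022698 m^2
V = (0.091327+0.022698)/2*2.6 = 0.1482 m^3

0.1482


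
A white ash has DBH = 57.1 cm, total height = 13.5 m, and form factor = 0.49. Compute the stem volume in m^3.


Formula: V = pi * (DBH/200)^2 * H * ff
Radius = DBH/200 = 57.1/200 = 0.2855 m
Radius^2 = 0.2855^2 = 0.08151025 m^2
V = pi * 0.08151025 * 13.5 * 0.49
V = 1.694 m^3

1.694


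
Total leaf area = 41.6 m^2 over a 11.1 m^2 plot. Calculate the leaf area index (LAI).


Formula: LAI = total leaf area / ground area  (dimensionless)
LAI = 41.6 m^2 / 11.1 m^2
LAI = 3.75

3.75


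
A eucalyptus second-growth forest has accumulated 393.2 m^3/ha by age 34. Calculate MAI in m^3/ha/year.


Formula: MAI = Total Volume / Stand Age
MAI = 393.2 m^3/ha / 34 years
MAI = 11.56 m^3/ha/year

11.56


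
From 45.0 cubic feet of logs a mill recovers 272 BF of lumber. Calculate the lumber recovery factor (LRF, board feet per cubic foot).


Formula: LRF = Lumber Output (BF) / Log Input (ft^3)
LRF = 272 BF / 45.0 ft^3
LRF = 6.04 BF/ft^3

6.04


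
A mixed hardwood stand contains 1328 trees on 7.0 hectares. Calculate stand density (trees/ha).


Formula: Stand Density = N_trees / Area_ha
Density = 1328 trees / 7.0 ha
Density = 190 trees/ha

190


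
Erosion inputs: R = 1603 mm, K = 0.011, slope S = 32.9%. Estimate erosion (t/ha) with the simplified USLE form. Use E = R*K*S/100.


Formula: E = R * K * S / 100  (simplified USLE)
R * K = 1603 * 0.011 = 17.633
E = 17.633 * 32.9 / 100 = 5.8 t/ha

5.8


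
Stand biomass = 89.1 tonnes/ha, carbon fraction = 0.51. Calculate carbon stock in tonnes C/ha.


Formula: Carbon Stock = Biomass * Carbon Fraction
C = 89.1 t/ha * 0.51
C = 45.4 t C/ha

45.4


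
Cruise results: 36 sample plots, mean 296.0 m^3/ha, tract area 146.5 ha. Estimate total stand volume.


Formula: Total Volume = Mean Volume per ha * Total Area
Total Volume = 296.0 m^3/ha * 146.5 ha
Total Volume = 43364 m^3

43364


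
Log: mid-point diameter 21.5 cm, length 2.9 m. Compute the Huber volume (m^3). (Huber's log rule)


Huber: V = Am * L,  Am = pi*(Dm/200)^2
Am = pi*(21.5/200)^2 = 0.036305 m^2
V = 0.036305*2.9 = 0.1053 m^3

0.1053


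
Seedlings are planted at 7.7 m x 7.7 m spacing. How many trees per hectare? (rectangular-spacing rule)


Formula: TPH = 10000 m^2/ha / (spacing_x * spacing_y)
Area per tree = 7.7 m * 7.7 m = 59.29 m^2
TPH = 10000 / 59.29 = 169 trees/ha

169


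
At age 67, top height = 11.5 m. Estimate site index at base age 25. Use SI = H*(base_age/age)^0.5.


Formula: SI = H_dom * (base_age / age)^0.5
Age ratio = 25 / 67 = 0.37313
sqrt(age_ratio) = 0.61085
SI = 11.5 * 0.61085 = 7.0 m

7.0


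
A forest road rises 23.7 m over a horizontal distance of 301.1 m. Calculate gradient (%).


Formula: Gradient = rise / run * 100
Gradient = 23.7 / 301.1 * 100 = 7.9%

7.9


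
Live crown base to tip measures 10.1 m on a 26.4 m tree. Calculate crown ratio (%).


Formula: Crown Ratio = (Crown Length / Total Height) * 100
CR = (10.1 m / 26.4 m) * 100
CR = 0.3826 * 100 = 38.3%

38.3


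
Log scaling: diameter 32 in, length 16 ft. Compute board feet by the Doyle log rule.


Doyle: BF = (D - 4)^2 * L / 16
Adjusted diameter = 32 - 4 = 28 in
(D-4)^2 = 28^2 = 784
BF = 784 * 16 / 16 = 784 BF

784


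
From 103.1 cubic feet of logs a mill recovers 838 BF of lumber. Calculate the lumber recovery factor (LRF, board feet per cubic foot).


Formula: LRF = Lumber Output (BF) / Log Input (ft^3)
LRF = 838 BF / 103.1 ft^3
LRF = 8.13 BF/ft^3

8.13


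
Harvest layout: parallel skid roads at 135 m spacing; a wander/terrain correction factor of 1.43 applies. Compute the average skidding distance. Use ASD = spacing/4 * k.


Formula: ASD = (spacing / 4) * correction
Uncorrected distance = spacing / 4 = 135 / 4 = 33.75 m
ASD = 33.75 * 1.43 = 48 m

48


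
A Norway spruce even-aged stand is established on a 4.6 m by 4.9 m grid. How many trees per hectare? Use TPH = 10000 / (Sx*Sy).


Formula: TPH = 10000 m^2/ha / (spacing_x * spacing_y)
Area per tree = 4.6 m * 4.9 m = 22.54 m^2
TPH = 10000 / 22.54 = 444 trees/ha

444


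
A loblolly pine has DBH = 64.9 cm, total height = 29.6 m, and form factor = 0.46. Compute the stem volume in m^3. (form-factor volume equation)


Formula: V = pi * (DBH/200)^2 * H * ff
Radius = DBH/200 = 64.9/200 = 0.3245 m
Radius^2 = 0.3245^2 = 0.10530025 m^2
V = pi * 0.10530025 * 29.6 * 0.46
V = 4.504 m^3

4.504


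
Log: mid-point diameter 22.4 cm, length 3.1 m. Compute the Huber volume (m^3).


Huber: V = Am * L,  Am = pi*(Dm/200)^2
Am = pi*(22.4/200)^2 = 0.039408 m^2
V = 0.039408*3.1 = 0.1222 m^3

0.1222


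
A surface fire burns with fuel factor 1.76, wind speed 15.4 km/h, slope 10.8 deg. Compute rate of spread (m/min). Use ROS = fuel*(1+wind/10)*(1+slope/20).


Formula: ROS = fuel * (1 + wind/10) * (1 + slope/20)
Wind factor = 1 + 15.4/10 = 2.54
Slope factor = 1 + 10.8/20 = 1.54
ROS = 1.76 * 2.54 * 1.54 = 6.88 m/min

6.88


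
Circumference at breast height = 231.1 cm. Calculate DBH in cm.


Formula: DBH = C / pi
DBH = 231.1 / pi
pi = 3.14159...
DBH = 73.6 cm

73.6


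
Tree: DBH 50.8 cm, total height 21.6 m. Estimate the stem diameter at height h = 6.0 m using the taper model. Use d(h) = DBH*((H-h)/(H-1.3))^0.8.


Taper: d(h) = DBH * ((H - h) / (H - 1.3))^0.8
Numerator = H - h = 21.6 - 6.0 = 15.6 m
Denominator = H - 1.3 = 21.6 - 1.3 = 20.3 m
Ratio = 15.6 / 20.3 = 0.76847
d = 50.8 * 0.76847^0.8 = 41.1 cm

41.1


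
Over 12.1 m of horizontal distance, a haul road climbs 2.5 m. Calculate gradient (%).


Formula: Gradient = rise / run * 100
Gradient = 2.5 / 12.1 * 100 = 20.7%

20.7


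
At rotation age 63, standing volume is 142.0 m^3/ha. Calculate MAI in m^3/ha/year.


Formula: MAI = Total Volume / Stand Age
MAI = 142.0 m^3/ha / 63 years
MAI = 2.25 m^3/ha/year

2.25


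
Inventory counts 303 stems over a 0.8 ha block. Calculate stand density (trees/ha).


Formula: Stand Density = N_trees / Area_ha
Density = 303 trees / 0.8 ha
Density = 379 trees/ha

379


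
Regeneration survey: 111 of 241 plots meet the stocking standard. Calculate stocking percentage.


Formula: Stocking % = stocked plots / total plots * 100
Stocking = 111 / 241 * 100
Stocking = 0.4606 * 100 = 46.1%

46.1


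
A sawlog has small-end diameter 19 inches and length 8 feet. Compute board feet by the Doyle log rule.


Doyle: BF = (D - 4)^2 * L / 16
Adjusted diameter = 19 - 4 = 15 in
(D-4)^2 = 15^2 = 225
BF = 225 * 8 / 16 = 113 BF

113


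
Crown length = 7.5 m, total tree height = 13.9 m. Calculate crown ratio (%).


Formula: Crown Ratio = (Crown Length / Total Height) * 100
CR = (7.5 m / 13.9 m) * 100
CR = 0.5396 * 100 = 54.0%

54.0


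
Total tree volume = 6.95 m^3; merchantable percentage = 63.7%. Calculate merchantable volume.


Formula: MV = V_total * (merchantable_pct / 100)
Merchantable fraction = 63.7% / 100 = 0.637
MV = 6.95 m^3 * 0.637 = 4.427 m^3

4.427


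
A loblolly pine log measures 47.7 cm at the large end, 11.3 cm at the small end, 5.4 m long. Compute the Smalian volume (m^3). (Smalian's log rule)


Smalian: V = (A1 + A2)/2 * L,  A = pi*(D/200)^2
A1 = pi*(47.7/200)^2 = 0.178701 m^2
A2 = pi*(11.3/200)^2 = 0.010029 m^2
V = (0.178701+0.010029)/2*5.4 = 0.5096 m^3

0.5096


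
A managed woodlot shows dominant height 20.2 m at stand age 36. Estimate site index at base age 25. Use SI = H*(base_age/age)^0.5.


Formula: SI = H_dom * (base_age / age)^0.5
Age ratio = 25 / 36 = 0.69444
sqrt(age_ratio) = 0.83333
SI = 20.2 * 0.83333 = 16.8 m

16.8


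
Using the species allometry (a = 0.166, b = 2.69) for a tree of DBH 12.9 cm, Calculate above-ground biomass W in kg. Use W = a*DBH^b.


Formula: W = a * DBH^b  (allometric power law)
DBH^b = 12.9^2.69 = 971.5973
W = 0.166 * 971.5973 = 161.3 kg

161.3


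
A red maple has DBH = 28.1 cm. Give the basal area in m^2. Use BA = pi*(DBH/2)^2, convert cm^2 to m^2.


Formula: BA = pi * (DBH/2)^2 / 10000  (cm^2 to m^2)
Radius = DBH/2 = 28.1/2 = 14.05 cm
BA = pi * 14.05^2 / 10000
   = 620.1582 cm^2 / 10000
   = 0.062 m^2

0.062


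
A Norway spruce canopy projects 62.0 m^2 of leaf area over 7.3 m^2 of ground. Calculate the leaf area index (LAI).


Formula: LAI = total leaf area / ground area  (dimensionless)
LAI = 62.0 m^2 / 7.3 m^2
LAI = 8.49

8.49


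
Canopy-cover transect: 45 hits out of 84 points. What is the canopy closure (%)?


Formula: Canopy closure = covered points / total points * 100
Closure = 45 / 84 * 100
Closure = 0.5357 * 100 = 53.6%

53.6


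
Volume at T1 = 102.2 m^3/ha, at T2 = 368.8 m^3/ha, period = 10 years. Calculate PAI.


Formula: PAI = (V_T2 - V_T1) / (T2 - T1)
Volume increment = 368.8 - 102.2 = 266.6 m^3/ha
PAI = 266.6 / 10 = 26.66 m^3/ha/year

26.66


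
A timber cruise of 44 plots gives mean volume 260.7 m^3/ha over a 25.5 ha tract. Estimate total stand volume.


Formula: Total Volume = Mean Volume per ha * Total Area
Total Volume = 260.7 m^3/ha * 25.5 ha
Total Volume = 6648 m^3

6648


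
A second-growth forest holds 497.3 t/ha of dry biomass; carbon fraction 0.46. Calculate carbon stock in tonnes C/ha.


Formula: Carbon Stock = Biomass * Carbon Fraction
C = 497.3 t/ha * 0.46
C = 228.8 t C/ha

228.8
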